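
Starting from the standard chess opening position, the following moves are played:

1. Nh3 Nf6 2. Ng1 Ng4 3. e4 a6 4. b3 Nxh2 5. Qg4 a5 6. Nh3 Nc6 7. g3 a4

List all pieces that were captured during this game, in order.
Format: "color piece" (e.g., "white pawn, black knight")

Tracking captures:
  Nxh2: captured white pawn

white pawn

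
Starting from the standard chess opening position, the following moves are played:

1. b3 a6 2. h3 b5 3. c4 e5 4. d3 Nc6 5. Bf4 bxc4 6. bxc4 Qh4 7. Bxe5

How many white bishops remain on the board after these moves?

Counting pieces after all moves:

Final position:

  a b c d e f g h
  ─────────────────
8│♜ · ♝ · ♚ ♝ ♞ ♜│8
7│· · ♟ ♟ · ♟ ♟ ♟│7
6│♟ · ♞ · · · · ·│6
5│· · · · ♗ · · ·│5
4│· · ♙ · · · · ♛│4
3│· · · ♙ · · · ♙│3
2│♙ · · · ♙ ♙ ♙ ·│2
1│♖ ♘ · ♕ ♔ ♗ ♘ ♖│1
  ─────────────────
  a b c d e f g h


2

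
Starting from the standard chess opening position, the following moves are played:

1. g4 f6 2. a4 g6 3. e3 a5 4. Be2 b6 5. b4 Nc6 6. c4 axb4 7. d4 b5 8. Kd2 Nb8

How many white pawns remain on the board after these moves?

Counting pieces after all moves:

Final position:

  a b c d e f g h
  ─────────────────
8│♜ ♞ ♝ ♛ ♚ ♝ ♞ ♜│8
7│· · ♟ ♟ ♟ · · ♟│7
6│· · · · · ♟ ♟ ·│6
5│· ♟ · · · · · ·│5
4│♙ ♟ ♙ ♙ · · ♙ ·│4
3│· · · · ♙ · · ·│3
2│· · · ♔ ♗ ♙ · ♙│2
1│♖ ♘ ♗ ♕ · · ♘ ♖│1
  ─────────────────
  a b c d e f g h


7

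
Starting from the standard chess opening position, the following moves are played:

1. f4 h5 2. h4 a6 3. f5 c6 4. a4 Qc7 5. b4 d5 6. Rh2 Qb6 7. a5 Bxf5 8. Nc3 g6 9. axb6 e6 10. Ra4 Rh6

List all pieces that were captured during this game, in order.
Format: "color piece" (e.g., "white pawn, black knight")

Tracking captures:
  Bxf5: captured white pawn
  axb6: captured black queen

white pawn, black queen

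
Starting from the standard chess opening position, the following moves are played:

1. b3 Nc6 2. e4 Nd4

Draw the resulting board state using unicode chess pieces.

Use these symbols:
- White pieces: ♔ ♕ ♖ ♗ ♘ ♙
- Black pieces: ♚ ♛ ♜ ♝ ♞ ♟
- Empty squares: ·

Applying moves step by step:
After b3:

♜ ♞ ♝ ♛ ♚ ♝ ♞ ♜
♟ ♟ ♟ ♟ ♟ ♟ ♟ ♟
· · · · · · · ·
· · · · · · · ·
· · · · · · · ·
· ♙ · · · · · ·
♙ · ♙ ♙ ♙ ♙ ♙ ♙
♖ ♘ ♗ ♕ ♔ ♗ ♘ ♖


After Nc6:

♜ · ♝ ♛ ♚ ♝ ♞ ♜
♟ ♟ ♟ ♟ ♟ ♟ ♟ ♟
· · ♞ · · · · ·
· · · · · · · ·
· · · · · · · ·
· ♙ · · · · · ·
♙ · ♙ ♙ ♙ ♙ ♙ ♙
♖ ♘ ♗ ♕ ♔ ♗ ♘ ♖


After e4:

♜ · ♝ ♛ ♚ ♝ ♞ ♜
♟ ♟ ♟ ♟ ♟ ♟ ♟ ♟
· · ♞ · · · · ·
· · · · · · · ·
· · · · ♙ · · ·
· ♙ · · · · · ·
♙ · ♙ ♙ · ♙ ♙ ♙
♖ ♘ ♗ ♕ ♔ ♗ ♘ ♖


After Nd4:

♜ · ♝ ♛ ♚ ♝ ♞ ♜
♟ ♟ ♟ ♟ ♟ ♟ ♟ ♟
· · · · · · · ·
· · · · · · · ·
· · · ♞ ♙ · · ·
· ♙ · · · · · ·
♙ · ♙ ♙ · ♙ ♙ ♙
♖ ♘ ♗ ♕ ♔ ♗ ♘ ♖



  a b c d e f g h
  ─────────────────
8│♜ · ♝ ♛ ♚ ♝ ♞ ♜│8
7│♟ ♟ ♟ ♟ ♟ ♟ ♟ ♟│7
6│· · · · · · · ·│6
5│· · · · · · · ·│5
4│· · · ♞ ♙ · · ·│4
3│· ♙ · · · · · ·│3
2│♙ · ♙ ♙ · ♙ ♙ ♙│2
1│♖ ♘ ♗ ♕ ♔ ♗ ♘ ♖│1
  ─────────────────
  a b c d e f g h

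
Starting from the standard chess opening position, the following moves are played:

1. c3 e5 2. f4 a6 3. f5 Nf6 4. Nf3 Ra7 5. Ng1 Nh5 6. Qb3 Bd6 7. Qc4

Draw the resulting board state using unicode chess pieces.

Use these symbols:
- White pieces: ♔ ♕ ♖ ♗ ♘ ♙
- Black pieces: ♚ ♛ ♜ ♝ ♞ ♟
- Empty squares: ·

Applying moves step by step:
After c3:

♜ ♞ ♝ ♛ ♚ ♝ ♞ ♜
♟ ♟ ♟ ♟ ♟ ♟ ♟ ♟
· · · · · · · ·
· · · · · · · ·
· · · · · · · ·
· · ♙ · · · · ·
♙ ♙ · ♙ ♙ ♙ ♙ ♙
♖ ♘ ♗ ♕ ♔ ♗ ♘ ♖


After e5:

♜ ♞ ♝ ♛ ♚ ♝ ♞ ♜
♟ ♟ ♟ ♟ · ♟ ♟ ♟
· · · · · · · ·
· · · · ♟ · · ·
· · · · · · · ·
· · ♙ · · · · ·
♙ ♙ · ♙ ♙ ♙ ♙ ♙
♖ ♘ ♗ ♕ ♔ ♗ ♘ ♖


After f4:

♜ ♞ ♝ ♛ ♚ ♝ ♞ ♜
♟ ♟ ♟ ♟ · ♟ ♟ ♟
· · · · · · · ·
· · · · ♟ · · ·
· · · · · ♙ · ·
· · ♙ · · · · ·
♙ ♙ · ♙ ♙ · ♙ ♙
♖ ♘ ♗ ♕ ♔ ♗ ♘ ♖


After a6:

♜ ♞ ♝ ♛ ♚ ♝ ♞ ♜
· ♟ ♟ ♟ · ♟ ♟ ♟
♟ · · · · · · ·
· · · · ♟ · · ·
· · · · · ♙ · ·
· · ♙ · · · · ·
♙ ♙ · ♙ ♙ · ♙ ♙
♖ ♘ ♗ ♕ ♔ ♗ ♘ ♖


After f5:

♜ ♞ ♝ ♛ ♚ ♝ ♞ ♜
· ♟ ♟ ♟ · ♟ ♟ ♟
♟ · · · · · · ·
· · · · ♟ ♙ · ·
· · · · · · · ·
· · ♙ · · · · ·
♙ ♙ · ♙ ♙ · ♙ ♙
♖ ♘ ♗ ♕ ♔ ♗ ♘ ♖


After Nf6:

♜ ♞ ♝ ♛ ♚ ♝ · ♜
· ♟ ♟ ♟ · ♟ ♟ ♟
♟ · · · · ♞ · ·
· · · · ♟ ♙ · ·
· · · · · · · ·
· · ♙ · · · · ·
♙ ♙ · ♙ ♙ · ♙ ♙
♖ ♘ ♗ ♕ ♔ ♗ ♘ ♖


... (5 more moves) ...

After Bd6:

· ♞ ♝ ♛ ♚ · · ♜
♜ ♟ ♟ ♟ · ♟ ♟ ♟
♟ · · ♝ · · · ·
· · · · ♟ ♙ · ♞
· · · · · · · ·
· ♕ ♙ · · · · ·
♙ ♙ · ♙ ♙ · ♙ ♙
♖ ♘ ♗ · ♔ ♗ ♘ ♖


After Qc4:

· ♞ ♝ ♛ ♚ · · ♜
♜ ♟ ♟ ♟ · ♟ ♟ ♟
♟ · · ♝ · · · ·
· · · · ♟ ♙ · ♞
· · ♕ · · · · ·
· · ♙ · · · · ·
♙ ♙ · ♙ ♙ · ♙ ♙
♖ ♘ ♗ · ♔ ♗ ♘ ♖



  a b c d e f g h
  ─────────────────
8│· ♞ ♝ ♛ ♚ · · ♜│8
7│♜ ♟ ♟ ♟ · ♟ ♟ ♟│7
6│♟ · · ♝ · · · ·│6
5│· · · · ♟ ♙ · ♞│5
4│· · ♕ · · · · ·│4
3│· · ♙ · · · · ·│3
2│♙ ♙ · ♙ ♙ · ♙ ♙│2
1│♖ ♘ ♗ · ♔ ♗ ♘ ♖│1
  ─────────────────
  a b c d e f g h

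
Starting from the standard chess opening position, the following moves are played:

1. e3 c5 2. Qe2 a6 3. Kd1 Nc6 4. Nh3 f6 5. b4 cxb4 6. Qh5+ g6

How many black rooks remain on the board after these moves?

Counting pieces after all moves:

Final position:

  a b c d e f g h
  ─────────────────
8│♜ · ♝ ♛ ♚ ♝ ♞ ♜│8
7│· ♟ · ♟ ♟ · · ♟│7
6│♟ · ♞ · · ♟ ♟ ·│6
5│· · · · · · · ♕│5
4│· ♟ · · · · · ·│4
3│· · · · ♙ · · ♘│3
2│♙ · ♙ ♙ · ♙ ♙ ♙│2
1│♖ ♘ ♗ ♔ · ♗ · ♖│1
  ─────────────────
  a b c d e f g h


2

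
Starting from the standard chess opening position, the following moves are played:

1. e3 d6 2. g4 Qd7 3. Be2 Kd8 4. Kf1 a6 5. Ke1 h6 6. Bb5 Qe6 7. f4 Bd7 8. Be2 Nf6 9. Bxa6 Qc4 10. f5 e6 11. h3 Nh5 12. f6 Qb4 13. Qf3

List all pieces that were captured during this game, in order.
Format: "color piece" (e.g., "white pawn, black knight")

Tracking captures:
  Bxa6: captured black pawn

black pawn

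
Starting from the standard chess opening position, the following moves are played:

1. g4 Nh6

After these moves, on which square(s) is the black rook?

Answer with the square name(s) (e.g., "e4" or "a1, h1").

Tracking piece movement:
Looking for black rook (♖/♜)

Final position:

  a b c d e f g h
  ─────────────────
8│♜ ♞ ♝ ♛ ♚ ♝ · ♜│8
7│♟ ♟ ♟ ♟ ♟ ♟ ♟ ♟│7
6│· · · · · · · ♞│6
5│· · · · · · · ·│5
4│· · · · · · ♙ ·│4
3│· · · · · · · ·│3
2│♙ ♙ ♙ ♙ ♙ ♙ · ♙│2
1│♖ ♘ ♗ ♕ ♔ ♗ ♘ ♖│1
  ─────────────────
  a b c d e f g h


a8, h8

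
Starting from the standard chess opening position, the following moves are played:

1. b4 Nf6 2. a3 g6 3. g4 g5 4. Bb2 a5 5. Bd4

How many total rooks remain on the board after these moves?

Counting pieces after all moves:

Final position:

  a b c d e f g h
  ─────────────────
8│♜ ♞ ♝ ♛ ♚ ♝ · ♜│8
7│· ♟ ♟ ♟ ♟ ♟ · ♟│7
6│· · · · · ♞ · ·│6
5│♟ · · · · · ♟ ·│5
4│· ♙ · ♗ · · ♙ ·│4
3│♙ · · · · · · ·│3
2│· · ♙ ♙ ♙ ♙ · ♙│2
1│♖ ♘ · ♕ ♔ ♗ ♘ ♖│1
  ─────────────────
  a b c d e f g h


4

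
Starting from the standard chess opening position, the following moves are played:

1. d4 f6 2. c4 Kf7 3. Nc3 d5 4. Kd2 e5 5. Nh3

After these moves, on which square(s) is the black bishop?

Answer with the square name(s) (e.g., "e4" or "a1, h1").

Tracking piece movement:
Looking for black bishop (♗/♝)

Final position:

  a b c d e f g h
  ─────────────────
8│♜ ♞ ♝ ♛ · ♝ ♞ ♜│8
7│♟ ♟ ♟ · · ♚ ♟ ♟│7
6│· · · · · ♟ · ·│6
5│· · · ♟ ♟ · · ·│5
4│· · ♙ ♙ · · · ·│4
3│· · ♘ · · · · ♘│3
2│♙ ♙ · ♔ ♙ ♙ ♙ ♙│2
1│♖ · ♗ ♕ · ♗ · ♖│1
  ─────────────────
  a b c d e f g h


c8, f8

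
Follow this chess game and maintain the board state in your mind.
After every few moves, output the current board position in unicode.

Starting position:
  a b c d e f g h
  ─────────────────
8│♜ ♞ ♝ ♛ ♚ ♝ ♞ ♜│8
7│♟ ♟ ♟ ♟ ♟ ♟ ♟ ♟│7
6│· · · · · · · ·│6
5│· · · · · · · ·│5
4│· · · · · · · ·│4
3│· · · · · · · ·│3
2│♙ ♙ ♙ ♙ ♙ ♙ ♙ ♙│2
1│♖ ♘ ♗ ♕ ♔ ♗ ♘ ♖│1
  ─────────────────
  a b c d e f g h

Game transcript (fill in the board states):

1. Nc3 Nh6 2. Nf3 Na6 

  a b c d e f g h
  ─────────────────
8│♜ · ♝ ♛ ♚ ♝ · ♜│8
7│♟ ♟ ♟ ♟ ♟ ♟ ♟ ♟│7
6│♞ · · · · · · ♞│6
5│· · · · · · · ·│5
4│· · · · · · · ·│4
3│· · ♘ · · ♘ · ·│3
2│♙ ♙ ♙ ♙ ♙ ♙ ♙ ♙│2
1│♖ · ♗ ♕ ♔ ♗ · ♖│1
  ─────────────────
  a b c d e f g h

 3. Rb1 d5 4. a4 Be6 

  a b c d e f g h
  ─────────────────
8│♜ · · ♛ ♚ ♝ · ♜│8
7│♟ ♟ ♟ · ♟ ♟ ♟ ♟│7
6│♞ · · · ♝ · · ♞│6
5│· · · ♟ · · · ·│5
4│♙ · · · · · · ·│4
3│· · ♘ · · ♘ · ·│3
2│· ♙ ♙ ♙ ♙ ♙ ♙ ♙│2
1│· ♖ ♗ ♕ ♔ ♗ · ♖│1
  ─────────────────
  a b c d e f g h

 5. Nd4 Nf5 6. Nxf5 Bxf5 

  a b c d e f g h
  ─────────────────
8│♜ · · ♛ ♚ ♝ · ♜│8
7│♟ ♟ ♟ · ♟ ♟ ♟ ♟│7
6│♞ · · · · · · ·│6
5│· · · ♟ · ♝ · ·│5
4│♙ · · · · · · ·│4
3│· · ♘ · · · · ·│3
2│· ♙ ♙ ♙ ♙ ♙ ♙ ♙│2
1│· ♖ ♗ ♕ ♔ ♗ · ♖│1
  ─────────────────
  a b c d e f g h

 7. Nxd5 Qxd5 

  a b c d e f g h
  ─────────────────
8│♜ · · · ♚ ♝ · ♜│8
7│♟ ♟ ♟ · ♟ ♟ ♟ ♟│7
6│♞ · · · · · · ·│6
5│· · · ♛ · ♝ · ·│5
4│♙ · · · · · · ·│4
3│· · · · · · · ·│3
2│· ♙ ♙ ♙ ♙ ♙ ♙ ♙│2
1│· ♖ ♗ ♕ ♔ ♗ · ♖│1
  ─────────────────
  a b c d e f g h


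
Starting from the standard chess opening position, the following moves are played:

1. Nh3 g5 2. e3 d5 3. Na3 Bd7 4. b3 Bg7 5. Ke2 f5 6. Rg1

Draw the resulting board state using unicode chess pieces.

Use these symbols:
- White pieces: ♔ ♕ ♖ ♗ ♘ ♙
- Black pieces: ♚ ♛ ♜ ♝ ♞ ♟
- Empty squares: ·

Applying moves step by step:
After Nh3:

♜ ♞ ♝ ♛ ♚ ♝ ♞ ♜
♟ ♟ ♟ ♟ ♟ ♟ ♟ ♟
· · · · · · · ·
· · · · · · · ·
· · · · · · · ·
· · · · · · · ♘
♙ ♙ ♙ ♙ ♙ ♙ ♙ ♙
♖ ♘ ♗ ♕ ♔ ♗ · ♖


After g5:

♜ ♞ ♝ ♛ ♚ ♝ ♞ ♜
♟ ♟ ♟ ♟ ♟ ♟ · ♟
· · · · · · · ·
· · · · · · ♟ ·
· · · · · · · ·
· · · · · · · ♘
♙ ♙ ♙ ♙ ♙ ♙ ♙ ♙
♖ ♘ ♗ ♕ ♔ ♗ · ♖


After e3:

♜ ♞ ♝ ♛ ♚ ♝ ♞ ♜
♟ ♟ ♟ ♟ ♟ ♟ · ♟
· · · · · · · ·
· · · · · · ♟ ·
· · · · · · · ·
· · · · ♙ · · ♘
♙ ♙ ♙ ♙ · ♙ ♙ ♙
♖ ♘ ♗ ♕ ♔ ♗ · ♖


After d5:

♜ ♞ ♝ ♛ ♚ ♝ ♞ ♜
♟ ♟ ♟ · ♟ ♟ · ♟
· · · · · · · ·
· · · ♟ · · ♟ ·
· · · · · · · ·
· · · · ♙ · · ♘
♙ ♙ ♙ ♙ · ♙ ♙ ♙
♖ ♘ ♗ ♕ ♔ ♗ · ♖


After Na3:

♜ ♞ ♝ ♛ ♚ ♝ ♞ ♜
♟ ♟ ♟ · ♟ ♟ · ♟
· · · · · · · ·
· · · ♟ · · ♟ ·
· · · · · · · ·
♘ · · · ♙ · · ♘
♙ ♙ ♙ ♙ · ♙ ♙ ♙
♖ · ♗ ♕ ♔ ♗ · ♖


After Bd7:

♜ ♞ · ♛ ♚ ♝ ♞ ♜
♟ ♟ ♟ ♝ ♟ ♟ · ♟
· · · · · · · ·
· · · ♟ · · ♟ ·
· · · · · · · ·
♘ · · · ♙ · · ♘
♙ ♙ ♙ ♙ · ♙ ♙ ♙
♖ · ♗ ♕ ♔ ♗ · ♖


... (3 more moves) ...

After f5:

♜ ♞ · ♛ ♚ · ♞ ♜
♟ ♟ ♟ ♝ ♟ · ♝ ♟
· · · · · · · ·
· · · ♟ · ♟ ♟ ·
· · · · · · · ·
♘ ♙ · · ♙ · · ♘
♙ · ♙ ♙ ♔ ♙ ♙ ♙
♖ · ♗ ♕ · ♗ · ♖


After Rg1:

♜ ♞ · ♛ ♚ · ♞ ♜
♟ ♟ ♟ ♝ ♟ · ♝ ♟
· · · · · · · ·
· · · ♟ · ♟ ♟ ·
· · · · · · · ·
♘ ♙ · · ♙ · · ♘
♙ · ♙ ♙ ♔ ♙ ♙ ♙
♖ · ♗ ♕ · ♗ ♖ ·



  a b c d e f g h
  ─────────────────
8│♜ ♞ · ♛ ♚ · ♞ ♜│8
7│♟ ♟ ♟ ♝ ♟ · ♝ ♟│7
6│· · · · · · · ·│6
5│· · · ♟ · ♟ ♟ ·│5
4│· · · · · · · ·│4
3│♘ ♙ · · ♙ · · ♘│3
2│♙ · ♙ ♙ ♔ ♙ ♙ ♙│2
1│♖ · ♗ ♕ · ♗ ♖ ·│1
  ─────────────────
  a b c d e f g h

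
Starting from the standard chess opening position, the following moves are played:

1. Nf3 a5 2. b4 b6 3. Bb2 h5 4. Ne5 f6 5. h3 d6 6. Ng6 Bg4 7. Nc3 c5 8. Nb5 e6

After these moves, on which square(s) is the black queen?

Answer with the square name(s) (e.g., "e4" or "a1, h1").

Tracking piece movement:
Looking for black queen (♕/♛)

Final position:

  a b c d e f g h
  ─────────────────
8│♜ ♞ · ♛ ♚ ♝ ♞ ♜│8
7│· · · · · · ♟ ·│7
6│· ♟ · ♟ ♟ ♟ ♘ ·│6
5│♟ ♘ ♟ · · · · ♟│5
4│· ♙ · · · · ♝ ·│4
3│· · · · · · · ♙│3
2│♙ ♗ ♙ ♙ ♙ ♙ ♙ ·│2
1│♖ · · ♕ ♔ ♗ · ♖│1
  ─────────────────
  a b c d e f g h


d8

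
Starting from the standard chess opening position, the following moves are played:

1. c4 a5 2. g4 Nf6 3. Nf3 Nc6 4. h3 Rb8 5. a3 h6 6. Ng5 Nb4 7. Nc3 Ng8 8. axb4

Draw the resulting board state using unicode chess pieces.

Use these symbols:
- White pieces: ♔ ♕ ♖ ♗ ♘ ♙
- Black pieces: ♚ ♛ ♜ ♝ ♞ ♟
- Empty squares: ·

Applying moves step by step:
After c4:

♜ ♞ ♝ ♛ ♚ ♝ ♞ ♜
♟ ♟ ♟ ♟ ♟ ♟ ♟ ♟
· · · · · · · ·
· · · · · · · ·
· · ♙ · · · · ·
· · · · · · · ·
♙ ♙ · ♙ ♙ ♙ ♙ ♙
♖ ♘ ♗ ♕ ♔ ♗ ♘ ♖


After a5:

♜ ♞ ♝ ♛ ♚ ♝ ♞ ♜
· ♟ ♟ ♟ ♟ ♟ ♟ ♟
· · · · · · · ·
♟ · · · · · · ·
· · ♙ · · · · ·
· · · · · · · ·
♙ ♙ · ♙ ♙ ♙ ♙ ♙
♖ ♘ ♗ ♕ ♔ ♗ ♘ ♖


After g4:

♜ ♞ ♝ ♛ ♚ ♝ ♞ ♜
· ♟ ♟ ♟ ♟ ♟ ♟ ♟
· · · · · · · ·
♟ · · · · · · ·
· · ♙ · · · ♙ ·
· · · · · · · ·
♙ ♙ · ♙ ♙ ♙ · ♙
♖ ♘ ♗ ♕ ♔ ♗ ♘ ♖


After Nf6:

♜ ♞ ♝ ♛ ♚ ♝ · ♜
· ♟ ♟ ♟ ♟ ♟ ♟ ♟
· · · · · ♞ · ·
♟ · · · · · · ·
· · ♙ · · · ♙ ·
· · · · · · · ·
♙ ♙ · ♙ ♙ ♙ · ♙
♖ ♘ ♗ ♕ ♔ ♗ ♘ ♖


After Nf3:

♜ ♞ ♝ ♛ ♚ ♝ · ♜
· ♟ ♟ ♟ ♟ ♟ ♟ ♟
· · · · · ♞ · ·
♟ · · · · · · ·
· · ♙ · · · ♙ ·
· · · · · ♘ · ·
♙ ♙ · ♙ ♙ ♙ · ♙
♖ ♘ ♗ ♕ ♔ ♗ · ♖


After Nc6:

♜ · ♝ ♛ ♚ ♝ · ♜
· ♟ ♟ ♟ ♟ ♟ ♟ ♟
· · ♞ · · ♞ · ·
♟ · · · · · · ·
· · ♙ · · · ♙ ·
· · · · · ♘ · ·
♙ ♙ · ♙ ♙ ♙ · ♙
♖ ♘ ♗ ♕ ♔ ♗ · ♖


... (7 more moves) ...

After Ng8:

· ♜ ♝ ♛ ♚ ♝ ♞ ♜
· ♟ ♟ ♟ ♟ ♟ ♟ ·
· · · · · · · ♟
♟ · · · · · ♘ ·
· ♞ ♙ · · · ♙ ·
♙ · ♘ · · · · ♙
· ♙ · ♙ ♙ ♙ · ·
♖ · ♗ ♕ ♔ ♗ · ♖


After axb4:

· ♜ ♝ ♛ ♚ ♝ ♞ ♜
· ♟ ♟ ♟ ♟ ♟ ♟ ·
· · · · · · · ♟
♟ · · · · · ♘ ·
· ♙ ♙ · · · ♙ ·
· · ♘ · · · · ♙
· ♙ · ♙ ♙ ♙ · ·
♖ · ♗ ♕ ♔ ♗ · ♖



  a b c d e f g h
  ─────────────────
8│· ♜ ♝ ♛ ♚ ♝ ♞ ♜│8
7│· ♟ ♟ ♟ ♟ ♟ ♟ ·│7
6│· · · · · · · ♟│6
5│♟ · · · · · ♘ ·│5
4│· ♙ ♙ · · · ♙ ·│4
3│· · ♘ · · · · ♙│3
2│· ♙ · ♙ ♙ ♙ · ·│2
1│♖ · ♗ ♕ ♔ ♗ · ♖│1
  ─────────────────
  a b c d e f g h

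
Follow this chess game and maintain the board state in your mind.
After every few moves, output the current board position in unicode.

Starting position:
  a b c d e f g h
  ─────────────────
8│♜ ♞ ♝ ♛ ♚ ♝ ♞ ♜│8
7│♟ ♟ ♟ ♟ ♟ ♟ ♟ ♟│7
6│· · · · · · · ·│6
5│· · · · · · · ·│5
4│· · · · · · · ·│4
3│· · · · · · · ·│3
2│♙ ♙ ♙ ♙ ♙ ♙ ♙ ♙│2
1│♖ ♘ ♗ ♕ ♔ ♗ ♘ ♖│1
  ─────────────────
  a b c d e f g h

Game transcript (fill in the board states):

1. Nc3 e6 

  a b c d e f g h
  ─────────────────
8│♜ ♞ ♝ ♛ ♚ ♝ ♞ ♜│8
7│♟ ♟ ♟ ♟ · ♟ ♟ ♟│7
6│· · · · ♟ · · ·│6
5│· · · · · · · ·│5
4│· · · · · · · ·│4
3│· · ♘ · · · · ·│3
2│♙ ♙ ♙ ♙ ♙ ♙ ♙ ♙│2
1│♖ · ♗ ♕ ♔ ♗ ♘ ♖│1
  ─────────────────
  a b c d e f g h

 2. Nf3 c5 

  a b c d e f g h
  ─────────────────
8│♜ ♞ ♝ ♛ ♚ ♝ ♞ ♜│8
7│♟ ♟ · ♟ · ♟ ♟ ♟│7
6│· · · · ♟ · · ·│6
5│· · ♟ · · · · ·│5
4│· · · · · · · ·│4
3│· · ♘ · · ♘ · ·│3
2│♙ ♙ ♙ ♙ ♙ ♙ ♙ ♙│2
1│♖ · ♗ ♕ ♔ ♗ · ♖│1
  ─────────────────
  a b c d e f g h

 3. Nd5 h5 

  a b c d e f g h
  ─────────────────
8│♜ ♞ ♝ ♛ ♚ ♝ ♞ ♜│8
7│♟ ♟ · ♟ · ♟ ♟ ·│7
6│· · · · ♟ · · ·│6
5│· · ♟ ♘ · · · ♟│5
4│· · · · · · · ·│4
3│· · · · · ♘ · ·│3
2│♙ ♙ ♙ ♙ ♙ ♙ ♙ ♙│2
1│♖ · ♗ ♕ ♔ ♗ · ♖│1
  ─────────────────
  a b c d e f g h

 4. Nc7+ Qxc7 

  a b c d e f g h
  ─────────────────
8│♜ ♞ ♝ · ♚ ♝ ♞ ♜│8
7│♟ ♟ ♛ ♟ · ♟ ♟ ·│7
6│· · · · ♟ · · ·│6
5│· · ♟ · · · · ♟│5
4│· · · · · · · ·│4
3│· · · · · ♘ · ·│3
2│♙ ♙ ♙ ♙ ♙ ♙ ♙ ♙│2
1│♖ · ♗ ♕ ♔ ♗ · ♖│1
  ─────────────────
  a b c d e f g h

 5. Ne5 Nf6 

  a b c d e f g h
  ─────────────────
8│♜ ♞ ♝ · ♚ ♝ · ♜│8
7│♟ ♟ ♛ ♟ · ♟ ♟ ·│7
6│· · · · ♟ ♞ · ·│6
5│· · ♟ · ♘ · · ♟│5
4│· · · · · · · ·│4
3│· · · · · · · ·│3
2│♙ ♙ ♙ ♙ ♙ ♙ ♙ ♙│2
1│♖ · ♗ ♕ ♔ ♗ · ♖│1
  ─────────────────
  a b c d e f g h



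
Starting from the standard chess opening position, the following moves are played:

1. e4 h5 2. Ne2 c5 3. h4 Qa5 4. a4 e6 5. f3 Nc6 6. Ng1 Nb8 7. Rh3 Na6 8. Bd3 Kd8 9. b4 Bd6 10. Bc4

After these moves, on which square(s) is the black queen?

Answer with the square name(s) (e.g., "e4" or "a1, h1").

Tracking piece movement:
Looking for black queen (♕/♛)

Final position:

  a b c d e f g h
  ─────────────────
8│♜ · ♝ ♚ · · ♞ ♜│8
7│♟ ♟ · ♟ · ♟ ♟ ·│7
6│♞ · · ♝ ♟ · · ·│6
5│♛ · ♟ · · · · ♟│5
4│♙ ♙ ♗ · ♙ · · ♙│4
3│· · · · · ♙ · ♖│3
2│· · ♙ ♙ · · ♙ ·│2
1│♖ ♘ ♗ ♕ ♔ · ♘ ·│1
  ─────────────────
  a b c d e f g h


a5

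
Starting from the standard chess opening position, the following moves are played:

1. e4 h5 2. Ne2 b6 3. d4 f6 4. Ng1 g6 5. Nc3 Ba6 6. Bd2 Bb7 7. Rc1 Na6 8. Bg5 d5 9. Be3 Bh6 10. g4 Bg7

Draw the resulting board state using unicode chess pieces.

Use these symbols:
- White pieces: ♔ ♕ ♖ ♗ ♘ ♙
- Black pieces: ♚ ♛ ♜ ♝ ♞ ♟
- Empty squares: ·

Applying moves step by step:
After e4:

♜ ♞ ♝ ♛ ♚ ♝ ♞ ♜
♟ ♟ ♟ ♟ ♟ ♟ ♟ ♟
· · · · · · · ·
· · · · · · · ·
· · · · ♙ · · ·
· · · · · · · ·
♙ ♙ ♙ ♙ · ♙ ♙ ♙
♖ ♘ ♗ ♕ ♔ ♗ ♘ ♖


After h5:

♜ ♞ ♝ ♛ ♚ ♝ ♞ ♜
♟ ♟ ♟ ♟ ♟ ♟ ♟ ·
· · · · · · · ·
· · · · · · · ♟
· · · · ♙ · · ·
· · · · · · · ·
♙ ♙ ♙ ♙ · ♙ ♙ ♙
♖ ♘ ♗ ♕ ♔ ♗ ♘ ♖


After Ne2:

♜ ♞ ♝ ♛ ♚ ♝ ♞ ♜
♟ ♟ ♟ ♟ ♟ ♟ ♟ ·
· · · · · · · ·
· · · · · · · ♟
· · · · ♙ · · ·
· · · · · · · ·
♙ ♙ ♙ ♙ ♘ ♙ ♙ ♙
♖ ♘ ♗ ♕ ♔ ♗ · ♖


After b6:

♜ ♞ ♝ ♛ ♚ ♝ ♞ ♜
♟ · ♟ ♟ ♟ ♟ ♟ ·
· ♟ · · · · · ·
· · · · · · · ♟
· · · · ♙ · · ·
· · · · · · · ·
♙ ♙ ♙ ♙ ♘ ♙ ♙ ♙
♖ ♘ ♗ ♕ ♔ ♗ · ♖


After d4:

♜ ♞ ♝ ♛ ♚ ♝ ♞ ♜
♟ · ♟ ♟ ♟ ♟ ♟ ·
· ♟ · · · · · ·
· · · · · · · ♟
· · · ♙ ♙ · · ·
· · · · · · · ·
♙ ♙ ♙ · ♘ ♙ ♙ ♙
♖ ♘ ♗ ♕ ♔ ♗ · ♖


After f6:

♜ ♞ ♝ ♛ ♚ ♝ ♞ ♜
♟ · ♟ ♟ ♟ · ♟ ·
· ♟ · · · ♟ · ·
· · · · · · · ♟
· · · ♙ ♙ · · ·
· · · · · · · ·
♙ ♙ ♙ · ♘ ♙ ♙ ♙
♖ ♘ ♗ ♕ ♔ ♗ · ♖


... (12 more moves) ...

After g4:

♜ · · ♛ ♚ · ♞ ♜
♟ ♝ ♟ · ♟ · · ·
♞ ♟ · · · ♟ ♟ ♝
· · · ♟ · · · ♟
· · · ♙ ♙ · ♙ ·
· · ♘ · ♗ · · ·
♙ ♙ ♙ · · ♙ · ♙
· · ♖ ♕ ♔ ♗ ♘ ♖


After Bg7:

♜ · · ♛ ♚ · ♞ ♜
♟ ♝ ♟ · ♟ · ♝ ·
♞ ♟ · · · ♟ ♟ ·
· · · ♟ · · · ♟
· · · ♙ ♙ · ♙ ·
· · ♘ · ♗ · · ·
♙ ♙ ♙ · · ♙ · ♙
· · ♖ ♕ ♔ ♗ ♘ ♖



  a b c d e f g h
  ─────────────────
8│♜ · · ♛ ♚ · ♞ ♜│8
7│♟ ♝ ♟ · ♟ · ♝ ·│7
6│♞ ♟ · · · ♟ ♟ ·│6
5│· · · ♟ · · · ♟│5
4│· · · ♙ ♙ · ♙ ·│4
3│· · ♘ · ♗ · · ·│3
2│♙ ♙ ♙ · · ♙ · ♙│2
1│· · ♖ ♕ ♔ ♗ ♘ ♖│1
  ─────────────────
  a b c d e f g h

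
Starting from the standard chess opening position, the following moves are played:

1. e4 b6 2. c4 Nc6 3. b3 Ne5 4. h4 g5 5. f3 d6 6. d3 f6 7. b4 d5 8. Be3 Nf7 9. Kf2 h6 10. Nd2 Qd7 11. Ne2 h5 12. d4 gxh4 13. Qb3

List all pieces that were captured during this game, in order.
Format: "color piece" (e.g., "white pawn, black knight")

Tracking captures:
  gxh4: captured white pawn

white pawn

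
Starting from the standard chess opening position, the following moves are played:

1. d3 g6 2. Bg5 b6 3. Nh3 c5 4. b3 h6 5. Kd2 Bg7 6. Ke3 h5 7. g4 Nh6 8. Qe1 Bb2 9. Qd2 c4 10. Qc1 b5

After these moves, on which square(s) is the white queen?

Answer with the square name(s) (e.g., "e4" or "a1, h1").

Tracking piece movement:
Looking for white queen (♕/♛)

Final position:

  a b c d e f g h
  ─────────────────
8│♜ ♞ ♝ ♛ ♚ · · ♜│8
7│♟ · · ♟ ♟ ♟ · ·│7
6│· · · · · · ♟ ♞│6
5│· ♟ · · · · ♗ ♟│5
4│· · ♟ · · · ♙ ·│4
3│· ♙ · ♙ ♔ · · ♘│3
2│♙ ♝ ♙ · ♙ ♙ · ♙│2
1│♖ ♘ ♕ · · ♗ · ♖│1
  ─────────────────
  a b c d e f g h


c1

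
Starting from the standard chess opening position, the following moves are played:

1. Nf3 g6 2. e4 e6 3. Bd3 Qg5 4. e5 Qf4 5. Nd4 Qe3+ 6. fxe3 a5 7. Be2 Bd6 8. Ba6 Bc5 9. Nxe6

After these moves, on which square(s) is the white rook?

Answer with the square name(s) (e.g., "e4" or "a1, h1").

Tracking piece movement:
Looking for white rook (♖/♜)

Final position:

  a b c d e f g h
  ─────────────────
8│♜ ♞ ♝ · ♚ · ♞ ♜│8
7│· ♟ ♟ ♟ · ♟ · ♟│7
6│♗ · · · ♘ · ♟ ·│6
5│♟ · ♝ · ♙ · · ·│5
4│· · · · · · · ·│4
3│· · · · ♙ · · ·│3
2│♙ ♙ ♙ ♙ · · ♙ ♙│2
1│♖ ♘ ♗ ♕ ♔ · · ♖│1
  ─────────────────
  a b c d e f g h


a1, h1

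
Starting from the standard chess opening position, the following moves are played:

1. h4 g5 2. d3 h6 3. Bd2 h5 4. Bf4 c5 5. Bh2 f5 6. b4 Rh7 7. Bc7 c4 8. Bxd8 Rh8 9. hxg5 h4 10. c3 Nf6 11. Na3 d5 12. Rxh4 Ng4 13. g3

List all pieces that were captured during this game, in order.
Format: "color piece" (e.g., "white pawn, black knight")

Tracking captures:
  Bxd8: captured black queen
  hxg5: captured black pawn
  Rxh4: captured black pawn

black queen, black pawn, black pawn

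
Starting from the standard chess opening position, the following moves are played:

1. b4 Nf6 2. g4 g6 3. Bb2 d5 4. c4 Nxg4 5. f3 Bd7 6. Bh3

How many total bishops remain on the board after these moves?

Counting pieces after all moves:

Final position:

  a b c d e f g h
  ─────────────────
8│♜ ♞ · ♛ ♚ ♝ · ♜│8
7│♟ ♟ ♟ ♝ ♟ ♟ · ♟│7
6│· · · · · · ♟ ·│6
5│· · · ♟ · · · ·│5
4│· ♙ ♙ · · · ♞ ·│4
3│· · · · · ♙ · ♗│3
2│♙ ♗ · ♙ ♙ · · ♙│2
1│♖ ♘ · ♕ ♔ · ♘ ♖│1
  ─────────────────
  a b c d e f g h


4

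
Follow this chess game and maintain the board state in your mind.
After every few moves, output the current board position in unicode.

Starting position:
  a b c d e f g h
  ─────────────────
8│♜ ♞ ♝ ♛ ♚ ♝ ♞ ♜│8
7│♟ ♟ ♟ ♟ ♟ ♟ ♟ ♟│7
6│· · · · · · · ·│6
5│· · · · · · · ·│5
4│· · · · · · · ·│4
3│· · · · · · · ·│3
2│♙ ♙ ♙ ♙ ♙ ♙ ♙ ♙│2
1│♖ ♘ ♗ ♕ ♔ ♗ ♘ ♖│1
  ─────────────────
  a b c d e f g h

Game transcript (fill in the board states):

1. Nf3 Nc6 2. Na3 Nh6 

  a b c d e f g h
  ─────────────────
8│♜ · ♝ ♛ ♚ ♝ · ♜│8
7│♟ ♟ ♟ ♟ ♟ ♟ ♟ ♟│7
6│· · ♞ · · · · ♞│6
5│· · · · · · · ·│5
4│· · · · · · · ·│4
3│♘ · · · · ♘ · ·│3
2│♙ ♙ ♙ ♙ ♙ ♙ ♙ ♙│2
1│♖ · ♗ ♕ ♔ ♗ · ♖│1
  ─────────────────
  a b c d e f g h

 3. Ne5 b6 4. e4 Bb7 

  a b c d e f g h
  ─────────────────
8│♜ · · ♛ ♚ ♝ · ♜│8
7│♟ ♝ ♟ ♟ ♟ ♟ ♟ ♟│7
6│· ♟ ♞ · · · · ♞│6
5│· · · · ♘ · · ·│5
4│· · · · ♙ · · ·│4
3│♘ · · · · · · ·│3
2│♙ ♙ ♙ ♙ · ♙ ♙ ♙│2
1│♖ · ♗ ♕ ♔ ♗ · ♖│1
  ─────────────────
  a b c d e f g h

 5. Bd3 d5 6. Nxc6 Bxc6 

  a b c d e f g h
  ─────────────────
8│♜ · · ♛ ♚ ♝ · ♜│8
7│♟ · ♟ · ♟ ♟ ♟ ♟│7
6│· ♟ ♝ · · · · ♞│6
5│· · · ♟ · · · ·│5
4│· · · · ♙ · · ·│4
3│♘ · · ♗ · · · ·│3
2│♙ ♙ ♙ ♙ · ♙ ♙ ♙│2
1│♖ · ♗ ♕ ♔ · · ♖│1
  ─────────────────
  a b c d e f g h

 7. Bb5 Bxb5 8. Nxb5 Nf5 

  a b c d e f g h
  ─────────────────
8│♜ · · ♛ ♚ ♝ · ♜│8
7│♟ · ♟ · ♟ ♟ ♟ ♟│7
6│· ♟ · · · · · ·│6
5│· ♘ · ♟ · ♞ · ·│5
4│· · · · ♙ · · ·│4
3│· · · · · · · ·│3
2│♙ ♙ ♙ ♙ · ♙ ♙ ♙│2
1│♖ · ♗ ♕ ♔ · · ♖│1
  ─────────────────
  a b c d e f g h

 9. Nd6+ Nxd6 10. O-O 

  a b c d e f g h
  ─────────────────
8│♜ · · ♛ ♚ ♝ · ♜│8
7│♟ · ♟ · ♟ ♟ ♟ ♟│7
6│· ♟ · ♞ · · · ·│6
5│· · · ♟ · · · ·│5
4│· · · · ♙ · · ·│4
3│· · · · · · · ·│3
2│♙ ♙ ♙ ♙ · ♙ ♙ ♙│2
1│♖ · ♗ ♕ · ♖ ♔ ·│1
  ─────────────────
  a b c d e f g h


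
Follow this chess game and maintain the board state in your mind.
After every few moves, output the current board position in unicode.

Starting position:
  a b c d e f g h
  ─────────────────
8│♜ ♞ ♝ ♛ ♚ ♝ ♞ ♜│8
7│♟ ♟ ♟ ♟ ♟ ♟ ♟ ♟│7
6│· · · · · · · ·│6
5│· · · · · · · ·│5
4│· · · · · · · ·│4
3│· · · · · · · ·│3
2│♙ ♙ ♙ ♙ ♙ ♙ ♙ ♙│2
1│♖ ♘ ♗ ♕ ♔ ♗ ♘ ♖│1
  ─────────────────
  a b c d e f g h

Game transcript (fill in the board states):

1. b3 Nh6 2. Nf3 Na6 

  a b c d e f g h
  ─────────────────
8│♜ · ♝ ♛ ♚ ♝ · ♜│8
7│♟ ♟ ♟ ♟ ♟ ♟ ♟ ♟│7
6│♞ · · · · · · ♞│6
5│· · · · · · · ·│5
4│· · · · · · · ·│4
3│· ♙ · · · ♘ · ·│3
2│♙ · ♙ ♙ ♙ ♙ ♙ ♙│2
1│♖ ♘ ♗ ♕ ♔ ♗ · ♖│1
  ─────────────────
  a b c d e f g h

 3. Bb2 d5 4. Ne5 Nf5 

  a b c d e f g h
  ─────────────────
8│♜ · ♝ ♛ ♚ ♝ · ♜│8
7│♟ ♟ ♟ · ♟ ♟ ♟ ♟│7
6│♞ · · · · · · ·│6
5│· · · ♟ ♘ ♞ · ·│5
4│· · · · · · · ·│4
3│· ♙ · · · · · ·│3
2│♙ ♗ ♙ ♙ ♙ ♙ ♙ ♙│2
1│♖ ♘ · ♕ ♔ ♗ · ♖│1
  ─────────────────
  a b c d e f g h

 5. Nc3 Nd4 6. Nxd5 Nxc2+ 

  a b c d e f g h
  ─────────────────
8│♜ · ♝ ♛ ♚ ♝ · ♜│8
7│♟ ♟ ♟ · ♟ ♟ ♟ ♟│7
6│♞ · · · · · · ·│6
5│· · · ♘ ♘ · · ·│5
4│· · · · · · · ·│4
3│· ♙ · · · · · ·│3
2│♙ ♗ ♞ ♙ ♙ ♙ ♙ ♙│2
1│♖ · · ♕ ♔ ♗ · ♖│1
  ─────────────────
  a b c d e f g h



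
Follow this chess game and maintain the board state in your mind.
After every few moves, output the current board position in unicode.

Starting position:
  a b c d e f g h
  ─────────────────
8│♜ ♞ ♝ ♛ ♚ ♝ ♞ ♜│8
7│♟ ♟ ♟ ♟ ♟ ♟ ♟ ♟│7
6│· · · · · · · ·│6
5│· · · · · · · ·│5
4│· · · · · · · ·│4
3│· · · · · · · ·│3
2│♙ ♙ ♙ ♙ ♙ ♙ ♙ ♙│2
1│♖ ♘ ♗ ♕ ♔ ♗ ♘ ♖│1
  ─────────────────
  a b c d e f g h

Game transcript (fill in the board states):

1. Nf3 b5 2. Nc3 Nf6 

  a b c d e f g h
  ─────────────────
8│♜ ♞ ♝ ♛ ♚ ♝ · ♜│8
7│♟ · ♟ ♟ ♟ ♟ ♟ ♟│7
6│· · · · · ♞ · ·│6
5│· ♟ · · · · · ·│5
4│· · · · · · · ·│4
3│· · ♘ · · ♘ · ·│3
2│♙ ♙ ♙ ♙ ♙ ♙ ♙ ♙│2
1│♖ · ♗ ♕ ♔ ♗ · ♖│1
  ─────────────────
  a b c d e f g h

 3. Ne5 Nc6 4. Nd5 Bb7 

  a b c d e f g h
  ─────────────────
8│♜ · · ♛ ♚ ♝ · ♜│8
7│♟ ♝ ♟ ♟ ♟ ♟ ♟ ♟│7
6│· · ♞ · · ♞ · ·│6
5│· ♟ · ♘ ♘ · · ·│5
4│· · · · · · · ·│4
3│· · · · · · · ·│3
2│♙ ♙ ♙ ♙ ♙ ♙ ♙ ♙│2
1│♖ · ♗ ♕ ♔ ♗ · ♖│1
  ─────────────────
  a b c d e f g h

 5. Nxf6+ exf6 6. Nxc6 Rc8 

  a b c d e f g h
  ─────────────────
8│· · ♜ ♛ ♚ ♝ · ♜│8
7│♟ ♝ ♟ ♟ · ♟ ♟ ♟│7
6│· · ♘ · · ♟ · ·│6
5│· ♟ · · · · · ·│5
4│· · · · · · · ·│4
3│· · · · · · · ·│3
2│♙ ♙ ♙ ♙ ♙ ♙ ♙ ♙│2
1│♖ · ♗ ♕ ♔ ♗ · ♖│1
  ─────────────────
  a b c d e f g h

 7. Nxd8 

  a b c d e f g h
  ─────────────────
8│· · ♜ ♘ ♚ ♝ · ♜│8
7│♟ ♝ ♟ ♟ · ♟ ♟ ♟│7
6│· · · · · ♟ · ·│6
5│· ♟ · · · · · ·│5
4│· · · · · · · ·│4
3│· · · · · · · ·│3
2│♙ ♙ ♙ ♙ ♙ ♙ ♙ ♙│2
1│♖ · ♗ ♕ ♔ ♗ · ♖│1
  ─────────────────
  a b c d e f g h


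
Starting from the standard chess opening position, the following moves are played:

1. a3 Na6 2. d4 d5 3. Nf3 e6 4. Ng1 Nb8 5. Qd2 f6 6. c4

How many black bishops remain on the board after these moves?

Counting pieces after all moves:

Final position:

  a b c d e f g h
  ─────────────────
8│♜ ♞ ♝ ♛ ♚ ♝ ♞ ♜│8
7│♟ ♟ ♟ · · · ♟ ♟│7
6│· · · · ♟ ♟ · ·│6
5│· · · ♟ · · · ·│5
4│· · ♙ ♙ · · · ·│4
3│♙ · · · · · · ·│3
2│· ♙ · ♕ ♙ ♙ ♙ ♙│2
1│♖ ♘ ♗ · ♔ ♗ ♘ ♖│1
  ─────────────────
  a b c d e f g h


2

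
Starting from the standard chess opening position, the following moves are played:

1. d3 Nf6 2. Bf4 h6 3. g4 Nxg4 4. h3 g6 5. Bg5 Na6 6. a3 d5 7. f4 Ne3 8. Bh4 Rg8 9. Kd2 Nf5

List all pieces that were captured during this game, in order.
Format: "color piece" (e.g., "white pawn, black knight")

Tracking captures:
  Nxg4: captured white pawn

white pawn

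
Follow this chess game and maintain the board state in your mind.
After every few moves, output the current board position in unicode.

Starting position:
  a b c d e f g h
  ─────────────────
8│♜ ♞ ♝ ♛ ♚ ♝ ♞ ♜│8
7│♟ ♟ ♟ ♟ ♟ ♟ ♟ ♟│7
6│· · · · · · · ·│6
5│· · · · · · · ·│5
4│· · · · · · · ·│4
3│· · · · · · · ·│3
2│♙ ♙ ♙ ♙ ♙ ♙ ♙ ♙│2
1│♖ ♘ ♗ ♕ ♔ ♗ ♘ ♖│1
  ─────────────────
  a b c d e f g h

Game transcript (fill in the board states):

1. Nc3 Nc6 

  a b c d e f g h
  ─────────────────
8│♜ · ♝ ♛ ♚ ♝ ♞ ♜│8
7│♟ ♟ ♟ ♟ ♟ ♟ ♟ ♟│7
6│· · ♞ · · · · ·│6
5│· · · · · · · ·│5
4│· · · · · · · ·│4
3│· · ♘ · · · · ·│3
2│♙ ♙ ♙ ♙ ♙ ♙ ♙ ♙│2
1│♖ · ♗ ♕ ♔ ♗ ♘ ♖│1
  ─────────────────
  a b c d e f g h

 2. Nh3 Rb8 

  a b c d e f g h
  ─────────────────
8│· ♜ ♝ ♛ ♚ ♝ ♞ ♜│8
7│♟ ♟ ♟ ♟ ♟ ♟ ♟ ♟│7
6│· · ♞ · · · · ·│6
5│· · · · · · · ·│5
4│· · · · · · · ·│4
3│· · ♘ · · · · ♘│3
2│♙ ♙ ♙ ♙ ♙ ♙ ♙ ♙│2
1│♖ · ♗ ♕ ♔ ♗ · ♖│1
  ─────────────────
  a b c d e f g h

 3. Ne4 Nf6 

  a b c d e f g h
  ─────────────────
8│· ♜ ♝ ♛ ♚ ♝ · ♜│8
7│♟ ♟ ♟ ♟ ♟ ♟ ♟ ♟│7
6│· · ♞ · · ♞ · ·│6
5│· · · · · · · ·│5
4│· · · · ♘ · · ·│4
3│· · · · · · · ♘│3
2│♙ ♙ ♙ ♙ ♙ ♙ ♙ ♙│2
1│♖ · ♗ ♕ ♔ ♗ · ♖│1
  ─────────────────
  a b c d e f g h

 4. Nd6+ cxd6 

  a b c d e f g h
  ─────────────────
8│· ♜ ♝ ♛ ♚ ♝ · ♜│8
7│♟ ♟ · ♟ ♟ ♟ ♟ ♟│7
6│· · ♞ ♟ · ♞ · ·│6
5│· · · · · · · ·│5
4│· · · · · · · ·│4
3│· · · · · · · ♘│3
2│♙ ♙ ♙ ♙ ♙ ♙ ♙ ♙│2
1│♖ · ♗ ♕ ♔ ♗ · ♖│1
  ─────────────────
  a b c d e f g h

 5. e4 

  a b c d e f g h
  ─────────────────
8│· ♜ ♝ ♛ ♚ ♝ · ♜│8
7│♟ ♟ · ♟ ♟ ♟ ♟ ♟│7
6│· · ♞ ♟ · ♞ · ·│6
5│· · · · · · · ·│5
4│· · · · ♙ · · ·│4
3│· · · · · · · ♘│3
2│♙ ♙ ♙ ♙ · ♙ ♙ ♙│2
1│♖ · ♗ ♕ ♔ ♗ · ♖│1
  ─────────────────
  a b c d e f g h


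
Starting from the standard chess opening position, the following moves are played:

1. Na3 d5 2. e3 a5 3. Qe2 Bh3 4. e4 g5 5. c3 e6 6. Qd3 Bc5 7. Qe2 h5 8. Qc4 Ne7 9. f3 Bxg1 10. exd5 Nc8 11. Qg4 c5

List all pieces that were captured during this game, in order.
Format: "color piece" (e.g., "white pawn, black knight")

Tracking captures:
  Bxg1: captured white knight
  exd5: captured black pawn

white knight, black pawn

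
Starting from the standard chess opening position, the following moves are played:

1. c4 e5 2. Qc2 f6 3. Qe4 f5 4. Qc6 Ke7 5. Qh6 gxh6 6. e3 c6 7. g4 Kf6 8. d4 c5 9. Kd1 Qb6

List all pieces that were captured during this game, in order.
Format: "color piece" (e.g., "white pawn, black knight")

Tracking captures:
  gxh6: captured white queen

white queen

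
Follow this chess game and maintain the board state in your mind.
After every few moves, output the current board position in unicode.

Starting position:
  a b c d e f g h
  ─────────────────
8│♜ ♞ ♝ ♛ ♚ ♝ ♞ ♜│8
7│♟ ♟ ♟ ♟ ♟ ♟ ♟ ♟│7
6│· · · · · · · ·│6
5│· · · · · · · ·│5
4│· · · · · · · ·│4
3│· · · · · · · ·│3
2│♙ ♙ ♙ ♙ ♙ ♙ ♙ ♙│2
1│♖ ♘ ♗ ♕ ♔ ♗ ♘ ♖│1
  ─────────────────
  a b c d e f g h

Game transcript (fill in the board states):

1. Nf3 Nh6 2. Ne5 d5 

  a b c d e f g h
  ─────────────────
8│♜ ♞ ♝ ♛ ♚ ♝ · ♜│8
7│♟ ♟ ♟ · ♟ ♟ ♟ ♟│7
6│· · · · · · · ♞│6
5│· · · ♟ ♘ · · ·│5
4│· · · · · · · ·│4
3│· · · · · · · ·│3
2│♙ ♙ ♙ ♙ ♙ ♙ ♙ ♙│2
1│♖ ♘ ♗ ♕ ♔ ♗ · ♖│1
  ─────────────────
  a b c d e f g h

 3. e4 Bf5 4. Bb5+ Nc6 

  a b c d e f g h
  ─────────────────
8│♜ · · ♛ ♚ ♝ · ♜│8
7│♟ ♟ ♟ · ♟ ♟ ♟ ♟│7
6│· · ♞ · · · · ♞│6
5│· ♗ · ♟ ♘ ♝ · ·│5
4│· · · · ♙ · · ·│4
3│· · · · · · · ·│3
2│♙ ♙ ♙ ♙ · ♙ ♙ ♙│2
1│♖ ♘ ♗ ♕ ♔ · · ♖│1
  ─────────────────
  a b c d e f g h

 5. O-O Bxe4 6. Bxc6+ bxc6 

  a b c d e f g h
  ─────────────────
8│♜ · · ♛ ♚ ♝ · ♜│8
7│♟ · ♟ · ♟ ♟ ♟ ♟│7
6│· · ♟ · · · · ♞│6
5│· · · ♟ ♘ · · ·│5
4│· · · · ♝ · · ·│4
3│· · · · · · · ·│3
2│♙ ♙ ♙ ♙ · ♙ ♙ ♙│2
1│♖ ♘ ♗ ♕ · ♖ ♔ ·│1
  ─────────────────
  a b c d e f g h

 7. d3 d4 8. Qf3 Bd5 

  a b c d e f g h
  ─────────────────
8│♜ · · ♛ ♚ ♝ · ♜│8
7│♟ · ♟ · ♟ ♟ ♟ ♟│7
6│· · ♟ · · · · ♞│6
5│· · · ♝ ♘ · · ·│5
4│· · · ♟ · · · ·│4
3│· · · ♙ · ♕ · ·│3
2│♙ ♙ ♙ · · ♙ ♙ ♙│2
1│♖ ♘ ♗ · · ♖ ♔ ·│1
  ─────────────────
  a b c d e f g h

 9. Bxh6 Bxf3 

  a b c d e f g h
  ─────────────────
8│♜ · · ♛ ♚ ♝ · ♜│8
7│♟ · ♟ · ♟ ♟ ♟ ♟│7
6│· · ♟ · · · · ♗│6
5│· · · · ♘ · · ·│5
4│· · · ♟ · · · ·│4
3│· · · ♙ · ♝ · ·│3
2│♙ ♙ ♙ · · ♙ ♙ ♙│2
1│♖ ♘ · · · ♖ ♔ ·│1
  ─────────────────
  a b c d e f g h
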